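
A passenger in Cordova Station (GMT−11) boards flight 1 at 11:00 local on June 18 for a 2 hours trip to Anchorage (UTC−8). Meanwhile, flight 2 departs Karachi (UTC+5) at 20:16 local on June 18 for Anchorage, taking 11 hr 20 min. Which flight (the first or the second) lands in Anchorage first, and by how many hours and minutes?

the first, by 2 hours 36 minutes

Flight 1 in UTC: 11:00 + 11:00 = 22:00 on Jun 18.
+2 hours → arrive 00:00 UTC on Jun 19.
Flight 2 in UTC: 20:16 − 5:00 = 15:16 on Jun 18.
+11 hours 20 minutes → arrive 02:36 UTC on Jun 19.
Flight 1 lands earlier by 2 hours 36 minutes.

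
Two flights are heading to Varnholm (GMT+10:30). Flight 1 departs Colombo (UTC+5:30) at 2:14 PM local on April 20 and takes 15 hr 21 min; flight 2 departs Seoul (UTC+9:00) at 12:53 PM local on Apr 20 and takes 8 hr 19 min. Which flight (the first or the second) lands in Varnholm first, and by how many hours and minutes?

Flight 1 in UTC: 2:14 PM − 5:30 = 8:44 AM on Apr 20.
+15 hours 21 minutes → arrive 12:05 AM UTC on Apr 21.
Flight 2 in UTC: 12:53 PM − 9:00 = 3:53 AM on Apr 20.
+8 hours and 19 minutes → arrive 12:12 PM UTC on Apr 20.
Flight 2 lands earlier by 11 hours 53 minutes.

the second, by 11 hours 53 minutes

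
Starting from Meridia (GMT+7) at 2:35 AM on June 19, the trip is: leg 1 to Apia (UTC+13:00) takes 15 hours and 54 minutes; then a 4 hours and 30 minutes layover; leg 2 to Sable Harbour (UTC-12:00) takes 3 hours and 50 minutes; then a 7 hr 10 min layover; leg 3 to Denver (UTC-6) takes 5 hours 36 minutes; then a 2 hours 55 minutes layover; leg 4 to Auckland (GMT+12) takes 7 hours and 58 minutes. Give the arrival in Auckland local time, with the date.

Convert departure to UTC: 2:35 AM − 7:00 = 7:35 PM UTC on Jun 18.
Add 15 hours and 54 minutes leg 1 → 11:29 AM UTC (Jun 19).
Add 4 hours and 30 minutes layover in Apia → 3:59 PM UTC.
Add 3 hours 50 minutes leg 2 → 7:49 PM UTC.
Add 7 hours 10 minutes layover in Sable Harbour → 2:59 AM UTC (Jun 20).
Add 5 hours and 36 minutes leg 3 → 8:35 AM UTC.
Add 2 hours and 55 minutes layover in Denver → 11:30 AM UTC.
Add 7 hours 58 minutes leg 4 → 7:28 PM UTC.
Auckland is UTC+12:00, so local arrival = 7:28 PM + 12:00 = 7:28 AM on Jun 21.

7:28 AM on Jun 21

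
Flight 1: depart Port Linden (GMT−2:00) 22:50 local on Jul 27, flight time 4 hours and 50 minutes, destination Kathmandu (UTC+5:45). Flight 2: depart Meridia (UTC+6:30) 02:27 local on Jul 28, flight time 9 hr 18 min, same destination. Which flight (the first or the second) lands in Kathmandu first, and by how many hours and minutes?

the second, by 25 minutes

Flight 1 in UTC: 22:50 + 2:00 = 00:50 on Jul 28.
+4 hours and 50 minutes → arrive 05:40 UTC on Jul 28.
Flight 2 in UTC: 02:27 − 6:30 = 19:57 on Jul 27.
+9 hours and 18 minutes → arrive 05:15 UTC on Jul 28.
Flight 2 lands earlier by 25 minutes.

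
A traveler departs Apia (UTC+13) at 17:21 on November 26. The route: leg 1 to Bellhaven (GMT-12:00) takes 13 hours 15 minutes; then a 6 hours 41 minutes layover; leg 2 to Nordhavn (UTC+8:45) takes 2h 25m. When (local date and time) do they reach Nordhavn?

11:27 on Nov 27

Convert departure to UTC: 17:21 − 13:00 = 04:21 UTC on Nov 26.
Add 13 hours 15 minutes leg 1 → 17:36 UTC.
Add 6 hours 41 minutes layover in Bellhaven → 00:17 UTC (Nov 27).
Add 2 hours and 25 minutes leg 2 → 02:42 UTC.
Nordhavn is UTC+8:45, so local arrival = 02:42 + 8:45 = 11:27 on Nov 27.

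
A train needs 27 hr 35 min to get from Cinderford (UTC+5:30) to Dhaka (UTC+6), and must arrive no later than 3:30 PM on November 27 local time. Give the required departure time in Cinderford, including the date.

Target arrival in UTC: 3:30 PM − 6:00 = 9:30 AM on Nov 27.
Subtract 27 hours and 35 minutes → departure 5:55 AM UTC on Nov 26.
Cinderford is UTC+5:30: 5:55 AM + 5:30 = 11:25 AM on Nov 26.

11:25 AM on November 26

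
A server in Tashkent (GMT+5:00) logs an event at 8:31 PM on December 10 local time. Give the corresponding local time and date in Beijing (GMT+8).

11:31 PM on Dec 10

Beijing is 3:00 ahead of Tashkent.
Shift by the zone difference: 8:31 PM + 3:00 = 11:31 PM on Dec 10 in Beijing.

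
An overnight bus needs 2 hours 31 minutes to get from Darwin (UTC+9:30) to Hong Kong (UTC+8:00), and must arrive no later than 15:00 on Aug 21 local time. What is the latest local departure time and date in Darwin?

13:59 on August 21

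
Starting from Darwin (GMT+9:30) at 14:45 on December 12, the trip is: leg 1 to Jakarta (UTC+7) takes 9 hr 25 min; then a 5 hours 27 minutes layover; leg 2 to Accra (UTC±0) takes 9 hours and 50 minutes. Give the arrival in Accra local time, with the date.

Convert departure to UTC: 14:45 − 9:30 = 05:15 UTC on Dec 12.
Add 9 hours 25 minutes leg 1 → 14:40 UTC.
Add 5 hours and 27 minutes layover in Jakarta → 20:07 UTC.
Add 9 hours 50 minutes leg 2 → 05:57 UTC (Dec 13).
Accra is UTC+0, so local arrival is the same: 05:57 on Dec 13.

05:57 on December 13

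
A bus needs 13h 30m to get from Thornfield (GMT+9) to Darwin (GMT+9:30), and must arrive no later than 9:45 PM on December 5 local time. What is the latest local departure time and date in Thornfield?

7:45 AM on December 5

Target arrival in UTC: 9:45 PM − 9:30 = 12:15 PM on Dec 5.
Subtract 13 hours and 30 minutes → departure 10:45 PM UTC on Dec 4.
Thornfield is UTC+9:00: 10:45 PM + 9:00 = 7:45 AM on Dec 5.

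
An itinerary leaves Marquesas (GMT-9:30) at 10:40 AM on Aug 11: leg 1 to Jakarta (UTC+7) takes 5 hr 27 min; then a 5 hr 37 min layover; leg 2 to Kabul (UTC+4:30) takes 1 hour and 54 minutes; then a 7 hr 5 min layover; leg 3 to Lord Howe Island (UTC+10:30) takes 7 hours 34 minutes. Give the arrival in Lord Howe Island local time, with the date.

10:17 AM on August 13

Convert departure to UTC: 10:40 AM + 9:30 = 8:10 PM UTC on Aug 11.
Add 5 hours and 27 minutes leg 1 → 1:37 AM UTC (Aug 12).
Add 5 hours and 37 minutes layover in Jakarta → 7:14 AM UTC.
Add 1 hour and 54 minutes leg 2 → 9:08 AM UTC.
Add 7 hours 5 minutes layover in Kabul → 4:13 PM UTC.
Add 7 hours and 34 minutes leg 3 → 11:47 PM UTC.
Lord Howe Island is UTC+10:30, so local arrival = 11:47 PM + 10:30 = 10:17 AM on Aug 13.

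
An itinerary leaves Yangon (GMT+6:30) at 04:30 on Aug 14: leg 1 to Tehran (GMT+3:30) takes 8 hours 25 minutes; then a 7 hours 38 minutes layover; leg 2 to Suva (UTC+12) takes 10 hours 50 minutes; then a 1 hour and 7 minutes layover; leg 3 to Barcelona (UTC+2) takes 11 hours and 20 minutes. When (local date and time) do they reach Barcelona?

15:20 on August 15

Convert departure to UTC: 04:30 − 6:30 = 22:00 UTC on Aug 13.
Add 8 hours 25 minutes leg 1 → 06:25 UTC (Aug 14).
Add 7 hours and 38 minutes layover in Tehran → 14:03 UTC.
Add 10 hours 50 minutes leg 2 → 00:53 UTC (Aug 15).
Add 1 hour and 7 minutes layover in Suva → 02:00 UTC.
Add 11 hours and 20 minutes leg 3 → 13:20 UTC.
Barcelona is UTC+2:00, so local arrival = 13:20 + 2:00 = 15:20 on Aug 15.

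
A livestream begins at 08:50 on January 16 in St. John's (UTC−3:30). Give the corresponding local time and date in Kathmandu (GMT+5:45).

In UTC: 08:50 + 3:30 = 12:20 on Jan 16.
Kathmandu is UTC+5:45: 12:20 + 5:45 = 18:05 on Jan 16.

18:05 on Jan 16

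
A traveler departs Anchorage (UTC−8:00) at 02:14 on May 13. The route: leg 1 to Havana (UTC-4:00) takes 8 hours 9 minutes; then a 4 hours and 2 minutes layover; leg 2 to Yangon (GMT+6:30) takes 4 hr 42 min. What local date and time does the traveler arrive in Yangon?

09:37 on May 14

Convert departure to UTC: 02:14 + 8:00 = 10:14 UTC on May 13.
Add 8 hours 9 minutes leg 1 → 18:23 UTC.
Add 4 hours 2 minutes layover in Havana → 22:25 UTC.
Add 4 hours and 42 minutes leg 2 → 03:07 UTC (May 14).
Yangon is UTC+6:30, so local arrival = 03:07 + 6:30 = 09:37 on May 14.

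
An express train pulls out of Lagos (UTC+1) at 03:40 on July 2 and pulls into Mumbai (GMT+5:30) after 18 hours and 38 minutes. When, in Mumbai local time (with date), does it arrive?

02:48 on July 3

Convert departure to UTC: 03:40 − 1:00 = 02:40 UTC on Jul 2.
Add 18 hours 38 minutes travel time → 21:18 UTC.
Mumbai is UTC+5:30, so local arrival = 21:18 + 5:30 = 02:48 on Jul 3.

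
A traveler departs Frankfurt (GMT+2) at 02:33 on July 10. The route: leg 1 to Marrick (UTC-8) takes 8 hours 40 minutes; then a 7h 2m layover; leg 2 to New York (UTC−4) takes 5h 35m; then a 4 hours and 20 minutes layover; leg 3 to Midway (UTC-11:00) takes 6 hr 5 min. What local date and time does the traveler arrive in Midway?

Convert departure to UTC: 02:33 − 2:00 = 00:33 UTC on Jul 10.
Add 8 hours 40 minutes leg 1 → 09:13 UTC.
Add 7 hours 2 minutes layover in Marrick → 16:15 UTC.
Add 5 hours and 35 minutes leg 2 → 21:50 UTC.
Add 4 hours 20 minutes layover in New York → 02:10 UTC (Jul 11).
Add 6 hours and 5 minutes leg 3 → 08:15 UTC.
Midway is UTC−11:00, so local arrival = 08:15 − 11:00 = 21:15 on Jul 10.

21:15 on Jul 10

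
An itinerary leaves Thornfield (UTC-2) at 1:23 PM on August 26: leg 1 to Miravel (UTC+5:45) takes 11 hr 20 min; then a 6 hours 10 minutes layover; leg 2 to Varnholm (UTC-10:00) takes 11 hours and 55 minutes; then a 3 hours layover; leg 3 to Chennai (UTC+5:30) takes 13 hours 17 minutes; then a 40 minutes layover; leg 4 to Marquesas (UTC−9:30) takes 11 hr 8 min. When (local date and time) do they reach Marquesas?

Convert departure to UTC: 1:23 PM + 2:00 = 3:23 PM UTC on Aug 26.
Add 11 hours and 20 minutes leg 1 → 2:43 AM UTC (Aug 27).
Add 6 hours 10 minutes layover in Miravel → 8:53 AM UTC.
Add 11 hours 55 minutes leg 2 → 8:48 PM UTC.
Add 3 hours layover in Varnholm → 11:48 PM UTC.
Add 13 hours and 17 minutes leg 3 → 1:05 PM UTC (Aug 28).
Add 40 minutes layover in Chennai → 1:45 PM UTC.
Add 11 hours 8 minutes leg 4 → 12:53 AM UTC (Aug 29).
Marquesas is UTC−9:30, so local arrival = 12:53 AM − 9:30 = 3:23 PM on Aug 28.

3:23 PM on August 28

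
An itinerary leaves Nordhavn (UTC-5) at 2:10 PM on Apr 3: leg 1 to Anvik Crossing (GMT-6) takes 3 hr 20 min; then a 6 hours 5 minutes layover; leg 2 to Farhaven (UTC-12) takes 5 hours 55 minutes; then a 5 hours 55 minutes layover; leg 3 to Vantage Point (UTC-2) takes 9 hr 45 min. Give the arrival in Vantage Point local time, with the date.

Convert departure to UTC: 2:10 PM + 5:00 = 7:10 PM UTC on Apr 3.
Add 3 hours and 20 minutes leg 1 → 10:30 PM UTC.
Add 6 hours and 5 minutes layover in Anvik Crossing → 4:35 AM UTC (Apr 4).
Add 5 hours and 55 minutes leg 2 → 10:30 AM UTC.
Add 5 hours and 55 minutes layover in Farhaven → 4:25 PM UTC.
Add 9 hours and 45 minutes leg 3 → 2:10 AM UTC (Apr 5).
Vantage Point is UTC−2:00, so local arrival = 2:10 AM − 2:00 = 12:10 AM on Apr 5.

12:10 AM on Apr 5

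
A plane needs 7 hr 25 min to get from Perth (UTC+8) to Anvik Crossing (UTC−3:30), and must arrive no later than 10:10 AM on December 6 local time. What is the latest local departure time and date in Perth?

2:15 PM on December 6

Target arrival in UTC: 10:10 AM + 3:30 = 1:40 PM on Dec 6.
Subtract 7 hours 25 minutes → departure 6:15 AM UTC on Dec 6.
Perth is UTC+8:00: 6:15 AM + 8:00 = 2:15 PM on Dec 6.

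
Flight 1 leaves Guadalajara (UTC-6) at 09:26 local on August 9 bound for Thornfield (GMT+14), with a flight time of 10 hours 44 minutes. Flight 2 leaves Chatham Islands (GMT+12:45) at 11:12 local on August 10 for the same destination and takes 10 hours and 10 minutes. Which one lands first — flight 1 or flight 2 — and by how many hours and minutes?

Flight 1 in UTC: 09:26 + 6:00 = 15:26 on Aug 9.
+10 hours and 44 minutes → arrive 02:10 UTC on Aug 10.
Flight 2 in UTC: 11:12 − 12:45 = 22:27 on Aug 9.
+10 hours and 10 minutes → arrive 08:37 UTC on Aug 10.
Flight 1 lands earlier by 6 hours 27 minutes.

the first, by 6 hours 27 minutes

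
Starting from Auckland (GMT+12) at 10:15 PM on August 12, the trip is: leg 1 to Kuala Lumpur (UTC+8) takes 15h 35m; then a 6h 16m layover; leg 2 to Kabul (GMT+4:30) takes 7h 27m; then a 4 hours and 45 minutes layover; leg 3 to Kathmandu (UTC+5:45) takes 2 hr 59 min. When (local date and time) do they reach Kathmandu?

Convert departure to UTC: 10:15 PM − 12:00 = 10:15 AM UTC on Aug 12.
Add 15 hours and 35 minutes leg 1 → 1:50 AM UTC (Aug 13).
Add 6 hours 16 minutes layover in Kuala Lumpur → 8:06 AM UTC.
Add 7 hours and 27 minutes leg 2 → 3:33 PM UTC.
Add 4 hours and 45 minutes layover in Kabul → 8:18 PM UTC.
Add 2 hours and 59 minutes leg 3 → 11:17 PM UTC.
Kathmandu is UTC+5:45, so local arrival = 11:17 PM + 5:45 = 5:02 AM on Aug 14.

5:02 AM on August 14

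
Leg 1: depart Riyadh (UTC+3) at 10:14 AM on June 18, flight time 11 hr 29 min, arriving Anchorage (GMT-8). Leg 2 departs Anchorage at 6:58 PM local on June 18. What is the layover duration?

8 hours 15 minutes

Convert departure to UTC: 10:14 AM − 3:00 = 7:14 AM UTC on Jun 18.
Add 11 hours 29 minutes flight time → 6:43 PM UTC.
Anchorage is UTC−8:00, so local arrival = 6:43 PM − 8:00 = 10:43 AM on Jun 18.
Layover = 6:58 PM − 10:43 AM = 8 hours 15 minutes.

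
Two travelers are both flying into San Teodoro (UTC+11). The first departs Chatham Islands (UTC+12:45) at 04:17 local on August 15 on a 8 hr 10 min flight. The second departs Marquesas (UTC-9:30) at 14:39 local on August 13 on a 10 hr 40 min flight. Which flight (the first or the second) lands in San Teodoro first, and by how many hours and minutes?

the second, by 12 hours 53 minutes

Flight 1 in UTC: 04:17 − 12:45 = 15:32 on Aug 14.
+8 hours 10 minutes → arrive 23:42 UTC on Aug 14.
Flight 2 in UTC: 14:39 + 9:30 = 00:09 on Aug 14.
+10 hours and 40 minutes → arrive 10:49 UTC on Aug 14.
Flight 2 lands earlier by 12 hours 53 minutes.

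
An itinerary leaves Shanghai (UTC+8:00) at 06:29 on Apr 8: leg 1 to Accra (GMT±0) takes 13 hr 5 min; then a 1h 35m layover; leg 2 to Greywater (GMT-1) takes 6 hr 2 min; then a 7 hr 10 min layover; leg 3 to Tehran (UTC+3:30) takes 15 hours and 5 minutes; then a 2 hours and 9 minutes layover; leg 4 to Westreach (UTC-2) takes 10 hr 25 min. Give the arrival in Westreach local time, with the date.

04:00 on April 10

Convert departure to UTC: 06:29 − 8:00 = 22:29 UTC on Apr 7.
Add 13 hours 5 minutes leg 1 → 11:34 UTC (Apr 8).
Add 1 hour 35 minutes layover in Accra → 13:09 UTC.
Add 6 hours and 2 minutes leg 2 → 19:11 UTC.
Add 7 hours and 10 minutes layover in Greywater → 02:21 UTC (Apr 9).
Add 15 hours 5 minutes leg 3 → 17:26 UTC.
Add 2 hours and 9 minutes layover in Tehran → 19:35 UTC.
Add 10 hours 25 minutes leg 4 → 06:00 UTC (Apr 10).
Westreach is UTC−2:00, so local arrival = 06:00 − 2:00 = 04:00 on Apr 10.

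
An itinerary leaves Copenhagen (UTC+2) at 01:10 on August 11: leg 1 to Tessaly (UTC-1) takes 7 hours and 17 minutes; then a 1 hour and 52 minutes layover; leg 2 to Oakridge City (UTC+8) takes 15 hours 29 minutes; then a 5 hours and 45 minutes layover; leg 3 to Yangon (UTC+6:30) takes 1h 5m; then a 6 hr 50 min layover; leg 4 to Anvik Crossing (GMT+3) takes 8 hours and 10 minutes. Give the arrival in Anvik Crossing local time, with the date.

00:38 on Aug 13

Convert departure to UTC: 01:10 − 2:00 = 23:10 UTC on Aug 10.
Add 7 hours and 17 minutes leg 1 → 06:27 UTC (Aug 11).
Add 1 hour 52 minutes layover in Tessaly → 08:19 UTC.
Add 15 hours 29 minutes leg 2 → 23:48 UTC.
Add 5 hours and 45 minutes layover in Oakridge City → 05:33 UTC (Aug 12).
Add 1 hour 5 minutes leg 3 → 06:38 UTC.
Add 6 hours and 50 minutes layover in Yangon → 13:28 UTC.
Add 8 hours and 10 minutes leg 4 → 21:38 UTC.
Anvik Crossing is UTC+3:00, so local arrival = 21:38 + 3:00 = 00:38 on Aug 13.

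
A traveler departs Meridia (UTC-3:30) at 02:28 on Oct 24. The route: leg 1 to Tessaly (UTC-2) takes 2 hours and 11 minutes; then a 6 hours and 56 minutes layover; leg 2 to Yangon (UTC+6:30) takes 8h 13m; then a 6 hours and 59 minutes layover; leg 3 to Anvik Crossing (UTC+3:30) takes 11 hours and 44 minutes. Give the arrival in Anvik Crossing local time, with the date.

21:31 on Oct 25

Convert departure to UTC: 02:28 + 3:30 = 05:58 UTC on Oct 24.
Add 2 hours 11 minutes leg 1 → 08:09 UTC.
Add 6 hours and 56 minutes layover in Tessaly → 15:05 UTC.
Add 8 hours and 13 minutes leg 2 → 23:18 UTC.
Add 6 hours and 59 minutes layover in Yangon → 06:17 UTC (Oct 25).
Add 11 hours and 44 minutes leg 3 → 18:01 UTC.
Anvik Crossing is UTC+3:30, so local arrival = 18:01 + 3:30 = 21:31 on Oct 25.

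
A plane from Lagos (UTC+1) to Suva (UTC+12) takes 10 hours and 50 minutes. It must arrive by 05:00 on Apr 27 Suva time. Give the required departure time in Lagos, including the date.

07:10 on Apr 26

Target arrival in UTC: 05:00 − 12:00 = 17:00 on Apr 26.
Subtract 10 hours and 50 minutes → departure 06:10 UTC on Apr 26.
Lagos is UTC+1:00: 06:10 + 1:00 = 07:10 on Apr 26.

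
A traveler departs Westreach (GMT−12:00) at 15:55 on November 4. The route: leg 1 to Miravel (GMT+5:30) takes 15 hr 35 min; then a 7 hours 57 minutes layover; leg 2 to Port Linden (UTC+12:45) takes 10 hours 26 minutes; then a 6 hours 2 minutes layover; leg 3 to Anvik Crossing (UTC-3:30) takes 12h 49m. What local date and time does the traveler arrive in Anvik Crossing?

Convert departure to UTC: 15:55 + 12:00 = 03:55 UTC on Nov 5.
Add 15 hours 35 minutes leg 1 → 19:30 UTC.
Add 7 hours 57 minutes layover in Miravel → 03:27 UTC (Nov 6).
Add 10 hours and 26 minutes leg 2 → 13:53 UTC.
Add 6 hours and 2 minutes layover in Port Linden → 19:55 UTC.
Add 12 hours and 49 minutes leg 3 → 08:44 UTC (Nov 7).
Anvik Crossing is UTC−3:30, so local arrival = 08:44 − 3:30 = 05:14 on Nov 7.

05:14 on November 7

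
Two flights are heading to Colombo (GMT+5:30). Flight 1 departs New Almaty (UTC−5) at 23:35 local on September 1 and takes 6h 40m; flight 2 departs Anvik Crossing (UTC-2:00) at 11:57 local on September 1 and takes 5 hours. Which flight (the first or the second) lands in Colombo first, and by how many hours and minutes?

Flight 1 in UTC: 23:35 + 5:00 = 04:35 on Sep 2.
+6 hours and 40 minutes → arrive 11:15 UTC on Sep 2.
Flight 2 in UTC: 11:57 + 2:00 = 13:57 on Sep 1.
+5 hours → arrive 18:57 UTC on Sep 1.
Flight 2 lands earlier by 16 hours 18 minutes.

the second, by 16 hours 18 minutes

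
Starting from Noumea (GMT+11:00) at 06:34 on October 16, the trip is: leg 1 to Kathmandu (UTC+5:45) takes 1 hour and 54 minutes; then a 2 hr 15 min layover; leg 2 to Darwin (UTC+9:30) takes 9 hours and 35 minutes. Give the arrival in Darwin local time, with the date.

Convert departure to UTC: 06:34 − 11:00 = 19:34 UTC on Oct 15.
Add 1 hour and 54 minutes leg 1 → 21:28 UTC.
Add 2 hours 15 minutes layover in Kathmandu → 23:43 UTC.
Add 9 hours and 35 minutes leg 2 → 09:18 UTC (Oct 16).
Darwin is UTC+9:30, so local arrival = 09:18 + 9:30 = 18:48 on Oct 16.

18:48 on Oct 16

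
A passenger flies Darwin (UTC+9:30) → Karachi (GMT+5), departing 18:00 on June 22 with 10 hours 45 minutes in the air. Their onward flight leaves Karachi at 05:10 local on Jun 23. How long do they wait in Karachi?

4 hours 55 minutes

Convert departure to UTC: 18:00 − 9:30 = 08:30 UTC on Jun 22.
Add 10 hours and 45 minutes flight time → 19:15 UTC.
Karachi is UTC+5:00, so local arrival = 19:15 + 5:00 = 00:15 on Jun 23.
Layover = 05:10 − 00:15 = 4 hours 55 minutes.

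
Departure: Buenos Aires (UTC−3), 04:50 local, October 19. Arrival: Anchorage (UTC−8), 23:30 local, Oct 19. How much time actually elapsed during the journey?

Departure in UTC: 04:50 + 3:00 = 07:50 on Oct 19.
Arrival in UTC: 23:30 + 8:00 = 07:30 on Oct 20.
Elapsed = 07:30 − 07:50 (+1 day) = 23 hours 40 minutes.

23 hours 40 minutes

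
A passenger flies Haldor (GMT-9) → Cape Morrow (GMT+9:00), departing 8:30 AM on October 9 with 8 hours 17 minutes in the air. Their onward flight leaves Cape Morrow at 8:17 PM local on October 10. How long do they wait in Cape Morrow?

Convert departure to UTC: 8:30 AM + 9:00 = 5:30 PM UTC on Oct 9.
Add 8 hours and 17 minutes flight time → 1:47 AM UTC (Oct 10).
Cape Morrow is UTC+9:00, so local arrival = 1:47 AM + 9:00 = 10:47 AM on Oct 10.
Layover = 8:17 PM − 10:47 AM = 9 hours 30 minutes.

9 hours 30 minutes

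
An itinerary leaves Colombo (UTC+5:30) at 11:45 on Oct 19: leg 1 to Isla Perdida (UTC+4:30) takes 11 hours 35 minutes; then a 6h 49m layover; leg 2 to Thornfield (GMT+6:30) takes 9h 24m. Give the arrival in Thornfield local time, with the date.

Convert departure to UTC: 11:45 − 5:30 = 06:15 UTC on Oct 19.
Add 11 hours 35 minutes leg 1 → 17:50 UTC.
Add 6 hours and 49 minutes layover in Isla Perdida → 00:39 UTC (Oct 20).
Add 9 hours and 24 minutes leg 2 → 10:03 UTC.
Thornfield is UTC+6:30, so local arrival = 10:03 + 6:30 = 16:33 on Oct 20.

16:33 on October 20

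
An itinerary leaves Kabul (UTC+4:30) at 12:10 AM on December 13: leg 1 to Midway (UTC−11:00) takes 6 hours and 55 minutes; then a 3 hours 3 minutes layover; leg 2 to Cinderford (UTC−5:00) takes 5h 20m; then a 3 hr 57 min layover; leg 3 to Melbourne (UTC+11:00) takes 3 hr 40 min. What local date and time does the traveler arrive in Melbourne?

5:35 AM on December 14

Convert departure to UTC: 12:10 AM − 4:30 = 7:40 PM UTC on Dec 12.
Add 6 hours and 55 minutes leg 1 → 2:35 AM UTC (Dec 13).
Add 3 hours and 3 minutes layover in Midway → 5:38 AM UTC.
Add 5 hours 20 minutes leg 2 → 10:58 AM UTC.
Add 3 hours and 57 minutes layover in Cinderford → 2:55 PM UTC.
Add 3 hours and 40 minutes leg 3 → 6:35 PM UTC.
Melbourne is UTC+11:00, so local arrival = 6:35 PM + 11:00 = 5:35 AM on Dec 14.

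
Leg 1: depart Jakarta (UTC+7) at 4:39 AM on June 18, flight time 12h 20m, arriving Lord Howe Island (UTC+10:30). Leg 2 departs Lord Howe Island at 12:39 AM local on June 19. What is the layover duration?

Convert departure to UTC: 4:39 AM − 7:00 = 9:39 PM UTC on Jun 17.
Add 12 hours and 20 minutes flight time → 9:59 AM UTC (Jun 18).
Lord Howe Island is UTC+10:30, so local arrival = 9:59 AM + 10:30 = 8:29 PM on Jun 18.
Layover = 12:39 AM − 8:29 PM (+1 day) = 4 hours 10 minutes.

4 hours 10 minutes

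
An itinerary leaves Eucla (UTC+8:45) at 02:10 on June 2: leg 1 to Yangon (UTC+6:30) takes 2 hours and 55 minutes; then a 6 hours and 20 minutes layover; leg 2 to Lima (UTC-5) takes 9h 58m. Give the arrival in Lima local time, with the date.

07:38 on Jun 2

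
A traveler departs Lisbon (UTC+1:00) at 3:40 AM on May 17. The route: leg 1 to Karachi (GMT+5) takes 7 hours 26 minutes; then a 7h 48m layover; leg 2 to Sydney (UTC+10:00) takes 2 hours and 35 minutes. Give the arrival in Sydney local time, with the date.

Convert departure to UTC: 3:40 AM − 1:00 = 2:40 AM UTC on May 17.
Add 7 hours 26 minutes leg 1 → 10:06 AM UTC.
Add 7 hours and 48 minutes layover in Karachi → 5:54 PM UTC.
Add 2 hours and 35 minutes leg 2 → 8:29 PM UTC.
Sydney is UTC+10:00, so local arrival = 8:29 PM + 10:00 = 6:29 AM on May 18.

6:29 AM on May 18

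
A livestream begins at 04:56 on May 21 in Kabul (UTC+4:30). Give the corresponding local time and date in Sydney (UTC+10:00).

Sydney is 5:30 ahead of Kabul.
Shift by the zone difference: 04:56 + 5:30 = 10:26 on May 21 in Sydney.

10:26 on May 21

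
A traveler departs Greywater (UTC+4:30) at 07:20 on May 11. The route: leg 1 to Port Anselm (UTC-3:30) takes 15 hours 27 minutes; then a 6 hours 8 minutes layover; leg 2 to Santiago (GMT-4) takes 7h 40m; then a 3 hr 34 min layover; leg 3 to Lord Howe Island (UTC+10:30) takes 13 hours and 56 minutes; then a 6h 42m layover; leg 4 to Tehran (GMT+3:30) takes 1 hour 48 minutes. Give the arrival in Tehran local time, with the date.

13:35 on May 13

Convert departure to UTC: 07:20 − 4:30 = 02:50 UTC on May 11.
Add 15 hours 27 minutes leg 1 → 18:17 UTC.
Add 6 hours and 8 minutes layover in Port Anselm → 00:25 UTC (May 12).
Add 7 hours 40 minutes leg 2 → 08:05 UTC.
Add 3 hours and 34 minutes layover in Santiago → 11:39 UTC.
Add 13 hours 56 minutes leg 3 → 01:35 UTC (May 13).
Add 6 hours and 42 minutes layover in Lord Howe Island → 08:17 UTC.
Add 1 hour and 48 minutes leg 4 → 10:05 UTC.
Tehran is UTC+3:30, so local arrival = 10:05 + 3:30 = 13:35 on May 13.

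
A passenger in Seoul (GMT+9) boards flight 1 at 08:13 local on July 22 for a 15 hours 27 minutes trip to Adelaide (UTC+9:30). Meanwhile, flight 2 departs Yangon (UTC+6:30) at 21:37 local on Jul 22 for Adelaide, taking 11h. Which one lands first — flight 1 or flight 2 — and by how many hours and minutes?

the first, by 11 hours 27 minutes

Flight 1 in UTC: 08:13 − 9:00 = 23:13 on Jul 21.
+15 hours 27 minutes → arrive 14:40 UTC on Jul 22.
Flight 2 in UTC: 21:37 − 6:30 = 15:07 on Jul 22.
+11 hours → arrive 02:07 UTC on Jul 23.
Flight 1 lands earlier by 11 hours 27 minutes.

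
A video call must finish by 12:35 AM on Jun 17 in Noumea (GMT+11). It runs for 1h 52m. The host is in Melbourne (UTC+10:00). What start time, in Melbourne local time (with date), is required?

Target end time in UTC: 12:35 AM − 11:00 = 1:35 PM on Jun 16.
Subtract 1 hour 52 minutes → start 11:43 AM UTC on Jun 16.
Melbourne is UTC+10:00: 11:43 AM + 10:00 = 9:43 PM on Jun 16.

9:43 PM on June 16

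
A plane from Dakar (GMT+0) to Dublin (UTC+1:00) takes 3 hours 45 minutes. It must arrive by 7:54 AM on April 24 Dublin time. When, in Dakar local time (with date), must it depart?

3:09 AM on Apr 24

Target arrival in UTC: 7:54 AM − 1:00 = 6:54 AM on Apr 24.
Subtract 3 hours and 45 minutes → departure 3:09 AM UTC on Apr 24.
Dakar is UTC+0, so departure is 3:09 AM on Apr 24.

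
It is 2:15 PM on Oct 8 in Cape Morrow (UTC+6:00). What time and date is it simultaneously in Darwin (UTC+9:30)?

5:45 PM on October 8

Darwin is 3:30 ahead of Cape Morrow.
Shift by the zone difference: 2:15 PM + 3:30 = 5:45 PM on Oct 8 in Darwin.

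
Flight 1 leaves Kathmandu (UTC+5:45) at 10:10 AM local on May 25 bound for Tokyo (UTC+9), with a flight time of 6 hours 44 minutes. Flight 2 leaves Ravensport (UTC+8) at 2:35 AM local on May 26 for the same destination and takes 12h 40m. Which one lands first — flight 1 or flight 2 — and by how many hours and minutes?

the first, by 20 hours 6 minutes

Flight 1 in UTC: 10:10 AM − 5:45 = 4:25 AM on May 25.
+6 hours and 44 minutes → arrive 11:09 AM UTC on May 25.
Flight 2 in UTC: 2:35 AM − 8:00 = 6:35 PM on May 25.
+12 hours 40 minutes → arrive 7:15 AM UTC on May 26.
Flight 1 lands earlier by 20 hours 6 minutes.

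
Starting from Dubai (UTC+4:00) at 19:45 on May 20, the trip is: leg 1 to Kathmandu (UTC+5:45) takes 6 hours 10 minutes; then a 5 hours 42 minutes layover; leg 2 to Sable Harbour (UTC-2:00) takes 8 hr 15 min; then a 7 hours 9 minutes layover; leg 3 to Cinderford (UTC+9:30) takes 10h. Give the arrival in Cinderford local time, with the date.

14:31 on May 22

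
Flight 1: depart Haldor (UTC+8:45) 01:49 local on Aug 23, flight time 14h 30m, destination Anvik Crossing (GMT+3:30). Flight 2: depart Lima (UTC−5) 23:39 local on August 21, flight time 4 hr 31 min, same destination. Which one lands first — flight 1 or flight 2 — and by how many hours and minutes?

the second, by 22 hours 24 minutes

Flight 1 in UTC: 01:49 − 8:45 = 17:04 on Aug 22.
+14 hours and 30 minutes → arrive 07:34 UTC on Aug 23.
Flight 2 in UTC: 23:39 + 5:00 = 04:39 on Aug 22.
+4 hours 31 minutes → arrive 09:10 UTC on Aug 22.
Flight 2 lands earlier by 22 hours 24 minutes.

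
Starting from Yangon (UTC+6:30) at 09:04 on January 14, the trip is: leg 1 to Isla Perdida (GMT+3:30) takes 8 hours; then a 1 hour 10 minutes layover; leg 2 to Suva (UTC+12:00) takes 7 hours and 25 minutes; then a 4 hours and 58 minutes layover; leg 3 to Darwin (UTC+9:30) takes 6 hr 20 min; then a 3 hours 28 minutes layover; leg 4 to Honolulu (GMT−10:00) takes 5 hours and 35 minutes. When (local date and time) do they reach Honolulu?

05:30 on January 15

Convert departure to UTC: 09:04 − 6:30 = 02:34 UTC on Jan 14.
Add 8 hours leg 1 → 10:34 UTC.
Add 1 hour 10 minutes layover in Isla Perdida → 11:44 UTC.
Add 7 hours and 25 minutes leg 2 → 19:09 UTC.
Add 4 hours and 58 minutes layover in Suva → 00:07 UTC (Jan 15).
Add 6 hours and 20 minutes leg 3 → 06:27 UTC.
Add 3 hours and 28 minutes layover in Darwin → 09:55 UTC.
Add 5 hours and 35 minutes leg 4 → 15:30 UTC.
Honolulu is UTC−10:00, so local arrival = 15:30 − 10:00 = 05:30 on Jan 15.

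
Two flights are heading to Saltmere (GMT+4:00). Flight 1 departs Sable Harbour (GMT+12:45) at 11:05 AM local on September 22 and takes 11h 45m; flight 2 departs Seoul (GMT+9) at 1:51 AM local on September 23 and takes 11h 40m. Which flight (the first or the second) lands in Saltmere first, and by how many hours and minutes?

Flight 1 in UTC: 11:05 AM − 12:45 = 10:20 PM on Sep 21.
+11 hours 45 minutes → arrive 10:05 AM UTC on Sep 22.
Flight 2 in UTC: 1:51 AM − 9:00 = 4:51 PM on Sep 22.
+11 hours 40 minutes → arrive 4:31 AM UTC on Sep 23.
Flight 1 lands earlier by 18 hours 26 minutes.

the first, by 18 hours 26 minutes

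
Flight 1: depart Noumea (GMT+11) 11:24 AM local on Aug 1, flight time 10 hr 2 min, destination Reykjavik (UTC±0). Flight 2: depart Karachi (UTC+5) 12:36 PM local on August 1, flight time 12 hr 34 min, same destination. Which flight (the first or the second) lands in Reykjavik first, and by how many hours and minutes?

Flight 1 in UTC: 11:24 AM − 11:00 = 12:24 AM on Aug 1.
+10 hours 2 minutes → arrive 10:26 AM UTC on Aug 1.
Flight 2 in UTC: 12:36 PM − 5:00 = 7:36 AM on Aug 1.
+12 hours and 34 minutes → arrive 8:10 PM UTC on Aug 1.
Flight 1 lands earlier by 9 hours 44 minutes.

the first, by 9 hours 44 minutes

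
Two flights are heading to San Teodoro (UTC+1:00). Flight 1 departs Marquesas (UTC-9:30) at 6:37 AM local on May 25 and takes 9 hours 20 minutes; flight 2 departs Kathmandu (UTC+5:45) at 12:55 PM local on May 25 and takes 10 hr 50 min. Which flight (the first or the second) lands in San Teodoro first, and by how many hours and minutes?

Flight 1 in UTC: 6:37 AM + 9:30 = 4:07 PM on May 25.
+9 hours and 20 minutes → arrive 1:27 AM UTC on May 26.
Flight 2 in UTC: 12:55 PM − 5:45 = 7:10 AM on May 25.
+10 hours 50 minutes → arrive 6:00 PM UTC on May 25.
Flight 2 lands earlier by 7 hours 27 minutes.

the second, by 7 hours 27 minutes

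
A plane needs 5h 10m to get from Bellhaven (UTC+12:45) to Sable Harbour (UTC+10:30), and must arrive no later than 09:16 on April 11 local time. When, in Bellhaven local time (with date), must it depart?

06:21 on April 11

Target arrival in UTC: 09:16 − 10:30 = 22:46 on Apr 10.
Subtract 5 hours and 10 minutes → departure 17:36 UTC on Apr 10.
Bellhaven is UTC+12:45: 17:36 + 12:45 = 06:21 on Apr 11.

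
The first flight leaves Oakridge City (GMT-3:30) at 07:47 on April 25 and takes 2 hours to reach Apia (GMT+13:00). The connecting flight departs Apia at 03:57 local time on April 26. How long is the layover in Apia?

Convert departure to UTC: 07:47 + 3:30 = 11:17 UTC on Apr 25.
Add 2 hours flight time → 13:17 UTC.
Apia is UTC+13:00, so local arrival = 13:17 + 13:00 = 02:17 on Apr 26.
Layover = 03:57 − 02:17 = 1 hour 40 minutes.

1 hour 40 minutes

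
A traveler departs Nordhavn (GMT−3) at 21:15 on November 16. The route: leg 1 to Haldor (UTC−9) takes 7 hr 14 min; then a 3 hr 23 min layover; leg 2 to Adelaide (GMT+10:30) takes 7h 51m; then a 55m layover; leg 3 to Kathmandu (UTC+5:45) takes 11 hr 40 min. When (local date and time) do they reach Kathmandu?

Convert departure to UTC: 21:15 + 3:00 = 00:15 UTC on Nov 17.
Add 7 hours and 14 minutes leg 1 → 07:29 UTC.
Add 3 hours 23 minutes layover in Haldor → 10:52 UTC.
Add 7 hours and 51 minutes leg 2 → 18:43 UTC.
Add 55 minutes layover in Adelaide → 19:38 UTC.
Add 11 hours and 40 minutes leg 3 → 07:18 UTC (Nov 18).
Kathmandu is UTC+5:45, so local arrival = 07:18 + 5:45 = 13:03 on Nov 18.

13:03 on Nov 18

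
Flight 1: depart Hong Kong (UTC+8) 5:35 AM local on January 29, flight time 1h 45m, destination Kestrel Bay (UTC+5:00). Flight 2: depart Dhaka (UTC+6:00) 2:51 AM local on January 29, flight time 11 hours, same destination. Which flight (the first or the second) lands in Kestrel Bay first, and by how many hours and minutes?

Flight 1 in UTC: 5:35 AM − 8:00 = 9:35 PM on Jan 28.
+1 hour 45 minutes → arrive 11:20 PM UTC on Jan 28.
Flight 2 in UTC: 2:51 AM − 6:00 = 8:51 PM on Jan 28.
+11 hours → arrive 7:51 AM UTC on Jan 29.
Flight 1 lands earlier by 8 hours 31 minutes.

the first, by 8 hours 31 minutes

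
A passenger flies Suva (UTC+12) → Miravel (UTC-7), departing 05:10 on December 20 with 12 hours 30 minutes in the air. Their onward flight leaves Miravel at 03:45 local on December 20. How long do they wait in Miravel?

5 hours 5 minutes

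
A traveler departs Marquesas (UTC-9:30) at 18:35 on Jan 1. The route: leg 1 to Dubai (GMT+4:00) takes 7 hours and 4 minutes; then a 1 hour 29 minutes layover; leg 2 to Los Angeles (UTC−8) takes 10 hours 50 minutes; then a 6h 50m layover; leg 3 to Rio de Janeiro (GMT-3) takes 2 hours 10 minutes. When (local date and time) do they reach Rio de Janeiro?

05:28 on Jan 3

Convert departure to UTC: 18:35 + 9:30 = 04:05 UTC on Jan 2.
Add 7 hours and 4 minutes leg 1 → 11:09 UTC.
Add 1 hour 29 minutes layover in Dubai → 12:38 UTC.
Add 10 hours and 50 minutes leg 2 → 23:28 UTC.
Add 6 hours and 50 minutes layover in Los Angeles → 06:18 UTC (Jan 3).
Add 2 hours and 10 minutes leg 3 → 08:28 UTC.
Rio de Janeiro is UTC−3:00, so local arrival = 08:28 − 3:00 = 05:28 on Jan 3.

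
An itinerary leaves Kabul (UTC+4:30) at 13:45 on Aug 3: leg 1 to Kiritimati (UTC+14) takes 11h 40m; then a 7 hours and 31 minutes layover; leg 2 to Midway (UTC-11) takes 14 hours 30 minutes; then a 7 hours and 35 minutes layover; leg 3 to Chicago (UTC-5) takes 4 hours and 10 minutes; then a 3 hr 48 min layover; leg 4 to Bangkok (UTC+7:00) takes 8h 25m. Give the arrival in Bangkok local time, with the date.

Convert departure to UTC: 13:45 − 4:30 = 09:15 UTC on Aug 3.
Add 11 hours and 40 minutes leg 1 → 20:55 UTC.
Add 7 hours and 31 minutes layover in Kiritimati → 04:26 UTC (Aug 4).
Add 14 hours and 30 minutes leg 2 → 18:56 UTC.
Add 7 hours 35 minutes layover in Midway → 02:31 UTC (Aug 5).
Add 4 hours 10 minutes leg 3 → 06:41 UTC.
Add 3 hours 48 minutes layover in Chicago → 10:29 UTC.
Add 8 hours 25 minutes leg 4 → 18:54 UTC.
Bangkok is UTC+7:00, so local arrival = 18:54 + 7:00 = 01:54 on Aug 6.

01:54 on Aug 6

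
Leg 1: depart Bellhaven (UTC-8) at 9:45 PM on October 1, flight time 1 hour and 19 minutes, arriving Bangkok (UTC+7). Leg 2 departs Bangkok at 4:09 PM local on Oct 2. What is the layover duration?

Convert departure to UTC: 9:45 PM + 8:00 = 5:45 AM UTC on Oct 2.
Add 1 hour 19 minutes flight time → 7:04 AM UTC.
Bangkok is UTC+7:00, so local arrival = 7:04 AM + 7:00 = 2:04 PM on Oct 2.
Layover = 4:09 PM − 2:04 PM = 2 hours 5 minutes.

2 hours 5 minutes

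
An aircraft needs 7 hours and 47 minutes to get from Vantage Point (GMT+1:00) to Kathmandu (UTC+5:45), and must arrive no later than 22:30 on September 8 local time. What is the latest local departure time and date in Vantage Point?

09:58 on September 8

Target arrival in UTC: 22:30 − 5:45 = 16:45 on Sep 8.
Subtract 7 hours 47 minutes → departure 08:58 UTC on Sep 8.
Vantage Point is UTC+1:00: 08:58 + 1:00 = 09:58 on Sep 8.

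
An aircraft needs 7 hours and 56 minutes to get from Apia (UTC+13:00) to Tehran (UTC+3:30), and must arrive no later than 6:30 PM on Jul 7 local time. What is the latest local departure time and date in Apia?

Target arrival in UTC: 6:30 PM − 3:30 = 3:00 PM on Jul 7.
Subtract 7 hours and 56 minutes → departure 7:04 AM UTC on Jul 7.
Apia is UTC+13:00: 7:04 AM + 13:00 = 8:04 PM on Jul 7.

8:04 PM on Jul 7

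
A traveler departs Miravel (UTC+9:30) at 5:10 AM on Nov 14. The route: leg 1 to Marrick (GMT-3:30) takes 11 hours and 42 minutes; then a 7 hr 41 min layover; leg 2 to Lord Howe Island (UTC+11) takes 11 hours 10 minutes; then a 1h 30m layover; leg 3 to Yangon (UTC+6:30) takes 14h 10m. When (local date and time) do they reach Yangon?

Convert departure to UTC: 5:10 AM − 9:30 = 7:40 PM UTC on Nov 13.
Add 11 hours 42 minutes leg 1 → 7:22 AM UTC (Nov 14).
Add 7 hours and 41 minutes layover in Marrick → 3:03 PM UTC.
Add 11 hours and 10 minutes leg 2 → 2:13 AM UTC (Nov 15).
Add 1 hour and 30 minutes layover in Lord Howe Island → 3:43 AM UTC.
Add 14 hours and 10 minutes leg 3 → 5:53 PM UTC.
Yangon is UTC+6:30, so local arrival = 5:53 PM + 6:30 = 12:23 AM on Nov 16.

12:23 AM on Nov 16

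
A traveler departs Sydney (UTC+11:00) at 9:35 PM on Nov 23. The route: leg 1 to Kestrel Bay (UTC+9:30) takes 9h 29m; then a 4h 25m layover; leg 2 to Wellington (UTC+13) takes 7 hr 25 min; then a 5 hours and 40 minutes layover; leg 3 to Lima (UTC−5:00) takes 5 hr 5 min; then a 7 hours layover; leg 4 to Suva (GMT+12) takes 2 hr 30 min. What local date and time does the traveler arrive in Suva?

Convert departure to UTC: 9:35 PM − 11:00 = 10:35 AM UTC on Nov 23.
Add 9 hours 29 minutes leg 1 → 8:04 PM UTC.
Add 4 hours 25 minutes layover in Kestrel Bay → 12:29 AM UTC (Nov 24).
Add 7 hours 25 minutes leg 2 → 7:54 AM UTC.
Add 5 hours 40 minutes layover in Wellington → 1:34 PM UTC.
Add 5 hours 5 minutes leg 3 → 6:39 PM UTC.
Add 7 hours layover in Lima → 1:39 AM UTC (Nov 25).
Add 2 hours 30 minutes leg 4 → 4:09 AM UTC.
Suva is UTC+12:00, so local arrival = 4:09 AM + 12:00 = 4:09 PM on Nov 25.

4:09 PM on November 25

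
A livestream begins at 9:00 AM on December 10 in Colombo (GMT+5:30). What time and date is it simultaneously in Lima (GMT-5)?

In UTC: 9:00 AM − 5:30 = 3:30 AM on Dec 10.
Lima is UTC−5:00: 3:30 AM − 5:00 = 10:30 PM on Dec 9.

10:30 PM on December 9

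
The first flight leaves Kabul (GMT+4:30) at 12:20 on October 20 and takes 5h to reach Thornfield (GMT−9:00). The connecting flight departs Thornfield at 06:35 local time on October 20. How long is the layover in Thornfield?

2 hours 45 minutes

Convert departure to UTC: 12:20 − 4:30 = 07:50 UTC on Oct 20.
Add 5 hours flight time → 12:50 UTC.
Thornfield is UTC−9:00, so local arrival = 12:50 − 9:00 = 03:50 on Oct 20.
Layover = 06:35 − 03:50 = 2 hours 45 minutes.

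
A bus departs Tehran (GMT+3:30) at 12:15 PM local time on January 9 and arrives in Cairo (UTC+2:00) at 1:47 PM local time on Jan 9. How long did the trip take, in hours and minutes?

Departure in UTC: 12:15 PM − 3:30 = 8:45 AM on Jan 9.
Arrival in UTC: 1:47 PM − 2:00 = 11:47 AM on Jan 9.
Elapsed = 11:47 AM − 8:45 AM = 3 hours 2 minutes.

3 hours 2 minutes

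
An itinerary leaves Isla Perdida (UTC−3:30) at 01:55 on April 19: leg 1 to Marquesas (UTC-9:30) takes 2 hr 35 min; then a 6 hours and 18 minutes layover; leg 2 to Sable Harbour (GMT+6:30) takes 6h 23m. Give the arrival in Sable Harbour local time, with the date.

Convert departure to UTC: 01:55 + 3:30 = 05:25 UTC on Apr 19.
Add 2 hours 35 minutes leg 1 → 08:00 UTC.
Add 6 hours 18 minutes layover in Marquesas → 14:18 UTC.
Add 6 hours 23 minutes leg 2 → 20:41 UTC.
Sable Harbour is UTC+6:30, so local arrival = 20:41 + 6:30 = 03:11 on Apr 20.

03:11 on Apr 20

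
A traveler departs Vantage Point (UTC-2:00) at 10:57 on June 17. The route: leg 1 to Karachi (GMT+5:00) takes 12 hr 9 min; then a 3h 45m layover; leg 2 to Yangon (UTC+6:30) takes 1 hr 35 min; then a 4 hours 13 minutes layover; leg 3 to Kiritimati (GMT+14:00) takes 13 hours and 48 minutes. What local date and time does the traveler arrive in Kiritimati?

14:27 on Jun 19

Convert departure to UTC: 10:57 + 2:00 = 12:57 UTC on Jun 17.
Add 12 hours and 9 minutes leg 1 → 01:06 UTC (Jun 18).
Add 3 hours and 45 minutes layover in Karachi → 04:51 UTC.
Add 1 hour and 35 minutes leg 2 → 06:26 UTC.
Add 4 hours and 13 minutes layover in Yangon → 10:39 UTC.
Add 13 hours 48 minutes leg 3 → 00:27 UTC (Jun 19).
Kiritimati is UTC+14:00, so local arrival = 00:27 + 14:00 = 14:27 on Jun 19.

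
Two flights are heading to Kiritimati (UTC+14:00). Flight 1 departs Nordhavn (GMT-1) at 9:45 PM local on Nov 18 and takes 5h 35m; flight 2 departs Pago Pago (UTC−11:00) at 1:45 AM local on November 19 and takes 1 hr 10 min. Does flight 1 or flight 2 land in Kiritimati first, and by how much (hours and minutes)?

Flight 1 in UTC: 9:45 PM + 1:00 = 10:45 PM on Nov 18.
+5 hours 35 minutes → arrive 4:20 AM UTC on Nov 19.
Flight 2 in UTC: 1:45 AM + 11:00 = 12:45 PM on Nov 19.
+1 hour 10 minutes → arrive 1:55 PM UTC on Nov 19.
Flight 1 lands earlier by 9 hours 35 minutes.

the first, by 9 hours 35 minutes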